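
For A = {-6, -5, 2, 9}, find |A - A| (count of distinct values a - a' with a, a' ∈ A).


A - A = {a - a' : a, a' ∈ A}; |A| = 4.
Bounds: 2|A|-1 ≤ |A - A| ≤ |A|² - |A| + 1, i.e. 7 ≤ |A - A| ≤ 13.
Note: 0 ∈ A - A always (from a - a). The set is symmetric: if d ∈ A - A then -d ∈ A - A.
Enumerate nonzero differences d = a - a' with a > a' (then include -d):
Positive differences: {1, 7, 8, 14, 15}
Full difference set: {0} ∪ (positive diffs) ∪ (negative diffs).
|A - A| = 1 + 2·5 = 11 (matches direct enumeration: 11).

|A - A| = 11


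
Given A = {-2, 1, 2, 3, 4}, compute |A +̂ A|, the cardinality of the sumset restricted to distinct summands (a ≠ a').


Restricted sumset: A +̂ A = {a + a' : a ∈ A, a' ∈ A, a ≠ a'}.
Equivalently, take A + A and drop any sum 2a that is achievable ONLY as a + a for a ∈ A (i.e. sums representable only with equal summands).
Enumerate pairs (a, a') with a < a' (symmetric, so each unordered pair gives one sum; this covers all a ≠ a'):
  -2 + 1 = -1
  -2 + 2 = 0
  -2 + 3 = 1
  -2 + 4 = 2
  1 + 2 = 3
  1 + 3 = 4
  1 + 4 = 5
  2 + 3 = 5
  2 + 4 = 6
  3 + 4 = 7
Collected distinct sums: {-1, 0, 1, 2, 3, 4, 5, 6, 7}
|A +̂ A| = 9
(Reference bound: |A +̂ A| ≥ 2|A| - 3 for |A| ≥ 2, with |A| = 5 giving ≥ 7.)

|A +̂ A| = 9


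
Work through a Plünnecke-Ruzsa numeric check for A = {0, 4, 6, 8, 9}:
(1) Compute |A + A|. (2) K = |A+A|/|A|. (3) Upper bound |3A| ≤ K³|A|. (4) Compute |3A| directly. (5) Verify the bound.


|A| = 5.
Step 1: Compute A + A by enumerating all 25 pairs.
A + A = {0, 4, 6, 8, 9, 10, 12, 13, 14, 15, 16, 17, 18}, so |A + A| = 13.
Step 2: Doubling constant K = |A + A|/|A| = 13/5 = 13/5 ≈ 2.6000.
Step 3: Plünnecke-Ruzsa gives |3A| ≤ K³·|A| = (2.6000)³ · 5 ≈ 87.8800.
Step 4: Compute 3A = A + A + A directly by enumerating all triples (a,b,c) ∈ A³; |3A| = 22.
Step 5: Check 22 ≤ 87.8800? Yes ✓.

K = 13/5, Plünnecke-Ruzsa bound K³|A| ≈ 87.8800, |3A| = 22, inequality holds.


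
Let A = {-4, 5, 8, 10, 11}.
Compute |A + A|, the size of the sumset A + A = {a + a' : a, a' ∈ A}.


A + A = {a + a' : a, a' ∈ A}; |A| = 5.
General bounds: 2|A| - 1 ≤ |A + A| ≤ |A|(|A|+1)/2, i.e. 9 ≤ |A + A| ≤ 15.
Lower bound 2|A|-1 is attained iff A is an arithmetic progression.
Enumerate sums a + a' for a ≤ a' (symmetric, so this suffices):
a = -4: -4+-4=-8, -4+5=1, -4+8=4, -4+10=6, -4+11=7
a = 5: 5+5=10, 5+8=13, 5+10=15, 5+11=16
a = 8: 8+8=16, 8+10=18, 8+11=19
a = 10: 10+10=20, 10+11=21
a = 11: 11+11=22
Distinct sums: {-8, 1, 4, 6, 7, 10, 13, 15, 16, 18, 19, 20, 21, 22}
|A + A| = 14

|A + A| = 14


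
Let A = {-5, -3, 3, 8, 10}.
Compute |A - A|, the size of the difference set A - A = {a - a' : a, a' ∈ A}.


A - A = {a - a' : a, a' ∈ A}; |A| = 5.
Bounds: 2|A|-1 ≤ |A - A| ≤ |A|² - |A| + 1, i.e. 9 ≤ |A - A| ≤ 21.
Note: 0 ∈ A - A always (from a - a). The set is symmetric: if d ∈ A - A then -d ∈ A - A.
Enumerate nonzero differences d = a - a' with a > a' (then include -d):
Positive differences: {2, 5, 6, 7, 8, 11, 13, 15}
Full difference set: {0} ∪ (positive diffs) ∪ (negative diffs).
|A - A| = 1 + 2·8 = 17 (matches direct enumeration: 17).

|A - A| = 17


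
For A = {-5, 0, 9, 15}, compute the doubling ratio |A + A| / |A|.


|A| = 4.
Compute A + A by enumerating all 16 pairs.
A + A = {-10, -5, 0, 4, 9, 10, 15, 18, 24, 30}, so |A + A| = 10.
K = |A + A| / |A| = 10/4 = 5/2 ≈ 2.5000.
Reference: AP of size 4 gives K = 7/4 ≈ 1.7500; a fully generic set of size 4 gives K ≈ 2.5000.

|A| = 4, |A + A| = 10, K = 10/4 = 5/2.


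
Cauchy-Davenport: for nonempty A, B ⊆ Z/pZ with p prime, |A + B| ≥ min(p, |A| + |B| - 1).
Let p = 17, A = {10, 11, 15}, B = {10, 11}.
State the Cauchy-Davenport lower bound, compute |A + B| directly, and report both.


Cauchy-Davenport: |A + B| ≥ min(p, |A| + |B| - 1) for A, B nonempty in Z/pZ.
|A| = 3, |B| = 2, p = 17.
CD lower bound = min(17, 3 + 2 - 1) = min(17, 4) = 4.
Compute A + B mod 17 directly:
a = 10: 10+10=3, 10+11=4
a = 11: 11+10=4, 11+11=5
a = 15: 15+10=8, 15+11=9
A + B = {3, 4, 5, 8, 9}, so |A + B| = 5.
Verify: 5 ≥ 4? Yes ✓.

CD lower bound = 4, actual |A + B| = 5.


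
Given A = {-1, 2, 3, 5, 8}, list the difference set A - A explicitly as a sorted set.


A - A = {a - a' : a, a' ∈ A}.
Compute a - a' for each ordered pair (a, a'):
a = -1: -1--1=0, -1-2=-3, -1-3=-4, -1-5=-6, -1-8=-9
a = 2: 2--1=3, 2-2=0, 2-3=-1, 2-5=-3, 2-8=-6
a = 3: 3--1=4, 3-2=1, 3-3=0, 3-5=-2, 3-8=-5
a = 5: 5--1=6, 5-2=3, 5-3=2, 5-5=0, 5-8=-3
a = 8: 8--1=9, 8-2=6, 8-3=5, 8-5=3, 8-8=0
Collecting distinct values (and noting 0 appears from a-a):
A - A = {-9, -6, -5, -4, -3, -2, -1, 0, 1, 2, 3, 4, 5, 6, 9}
|A - A| = 15

A - A = {-9, -6, -5, -4, -3, -2, -1, 0, 1, 2, 3, 4, 5, 6, 9}


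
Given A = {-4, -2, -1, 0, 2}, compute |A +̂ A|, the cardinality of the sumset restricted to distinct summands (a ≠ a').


Restricted sumset: A +̂ A = {a + a' : a ∈ A, a' ∈ A, a ≠ a'}.
Equivalently, take A + A and drop any sum 2a that is achievable ONLY as a + a for a ∈ A (i.e. sums representable only with equal summands).
Enumerate pairs (a, a') with a < a' (symmetric, so each unordered pair gives one sum; this covers all a ≠ a'):
  -4 + -2 = -6
  -4 + -1 = -5
  -4 + 0 = -4
  -4 + 2 = -2
  -2 + -1 = -3
  -2 + 0 = -2
  -2 + 2 = 0
  -1 + 0 = -1
  -1 + 2 = 1
  0 + 2 = 2
Collected distinct sums: {-6, -5, -4, -3, -2, -1, 0, 1, 2}
|A +̂ A| = 9
(Reference bound: |A +̂ A| ≥ 2|A| - 3 for |A| ≥ 2, with |A| = 5 giving ≥ 7.)

|A +̂ A| = 9


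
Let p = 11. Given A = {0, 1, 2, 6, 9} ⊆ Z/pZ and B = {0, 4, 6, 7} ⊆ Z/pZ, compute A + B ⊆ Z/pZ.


Work in Z/11Z: reduce every sum a + b modulo 11.
Enumerate all 20 pairs:
a = 0: 0+0=0, 0+4=4, 0+6=6, 0+7=7
a = 1: 1+0=1, 1+4=5, 1+6=7, 1+7=8
a = 2: 2+0=2, 2+4=6, 2+6=8, 2+7=9
a = 6: 6+0=6, 6+4=10, 6+6=1, 6+7=2
a = 9: 9+0=9, 9+4=2, 9+6=4, 9+7=5
Distinct residues collected: {0, 1, 2, 4, 5, 6, 7, 8, 9, 10}
|A + B| = 10 (out of 11 total residues).

A + B = {0, 1, 2, 4, 5, 6, 7, 8, 9, 10}


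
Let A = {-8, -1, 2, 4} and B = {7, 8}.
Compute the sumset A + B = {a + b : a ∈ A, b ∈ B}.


A + B = {a + b : a ∈ A, b ∈ B}.
Enumerate all |A|·|B| = 4·2 = 8 pairs (a, b) and collect distinct sums.
a = -8: -8+7=-1, -8+8=0
a = -1: -1+7=6, -1+8=7
a = 2: 2+7=9, 2+8=10
a = 4: 4+7=11, 4+8=12
Collecting distinct sums: A + B = {-1, 0, 6, 7, 9, 10, 11, 12}
|A + B| = 8

A + B = {-1, 0, 6, 7, 9, 10, 11, 12}


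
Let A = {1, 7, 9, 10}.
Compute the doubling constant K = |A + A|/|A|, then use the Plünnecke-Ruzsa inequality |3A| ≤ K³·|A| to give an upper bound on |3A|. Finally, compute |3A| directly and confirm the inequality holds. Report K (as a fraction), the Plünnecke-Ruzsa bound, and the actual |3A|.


|A| = 4.
Step 1: Compute A + A by enumerating all 16 pairs.
A + A = {2, 8, 10, 11, 14, 16, 17, 18, 19, 20}, so |A + A| = 10.
Step 2: Doubling constant K = |A + A|/|A| = 10/4 = 10/4 ≈ 2.5000.
Step 3: Plünnecke-Ruzsa gives |3A| ≤ K³·|A| = (2.5000)³ · 4 ≈ 62.5000.
Step 4: Compute 3A = A + A + A directly by enumerating all triples (a,b,c) ∈ A³; |3A| = 18.
Step 5: Check 18 ≤ 62.5000? Yes ✓.

K = 10/4, Plünnecke-Ruzsa bound K³|A| ≈ 62.5000, |3A| = 18, inequality holds.


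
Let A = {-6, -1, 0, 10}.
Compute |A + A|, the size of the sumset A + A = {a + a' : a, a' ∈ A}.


A + A = {a + a' : a, a' ∈ A}; |A| = 4.
General bounds: 2|A| - 1 ≤ |A + A| ≤ |A|(|A|+1)/2, i.e. 7 ≤ |A + A| ≤ 10.
Lower bound 2|A|-1 is attained iff A is an arithmetic progression.
Enumerate sums a + a' for a ≤ a' (symmetric, so this suffices):
a = -6: -6+-6=-12, -6+-1=-7, -6+0=-6, -6+10=4
a = -1: -1+-1=-2, -1+0=-1, -1+10=9
a = 0: 0+0=0, 0+10=10
a = 10: 10+10=20
Distinct sums: {-12, -7, -6, -2, -1, 0, 4, 9, 10, 20}
|A + A| = 10

|A + A| = 10


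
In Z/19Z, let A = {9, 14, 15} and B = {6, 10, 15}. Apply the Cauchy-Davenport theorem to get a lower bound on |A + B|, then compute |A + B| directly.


Cauchy-Davenport: |A + B| ≥ min(p, |A| + |B| - 1) for A, B nonempty in Z/pZ.
|A| = 3, |B| = 3, p = 19.
CD lower bound = min(19, 3 + 3 - 1) = min(19, 5) = 5.
Compute A + B mod 19 directly:
a = 9: 9+6=15, 9+10=0, 9+15=5
a = 14: 14+6=1, 14+10=5, 14+15=10
a = 15: 15+6=2, 15+10=6, 15+15=11
A + B = {0, 1, 2, 5, 6, 10, 11, 15}, so |A + B| = 8.
Verify: 8 ≥ 5? Yes ✓.

CD lower bound = 5, actual |A + B| = 8.


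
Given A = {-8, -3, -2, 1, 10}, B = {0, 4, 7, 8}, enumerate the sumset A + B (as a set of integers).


A + B = {a + b : a ∈ A, b ∈ B}.
Enumerate all |A|·|B| = 5·4 = 20 pairs (a, b) and collect distinct sums.
a = -8: -8+0=-8, -8+4=-4, -8+7=-1, -8+8=0
a = -3: -3+0=-3, -3+4=1, -3+7=4, -3+8=5
a = -2: -2+0=-2, -2+4=2, -2+7=5, -2+8=6
a = 1: 1+0=1, 1+4=5, 1+7=8, 1+8=9
a = 10: 10+0=10, 10+4=14, 10+7=17, 10+8=18
Collecting distinct sums: A + B = {-8, -4, -3, -2, -1, 0, 1, 2, 4, 5, 6, 8, 9, 10, 14, 17, 18}
|A + B| = 17

A + B = {-8, -4, -3, -2, -1, 0, 1, 2, 4, 5, 6, 8, 9, 10, 14, 17, 18}


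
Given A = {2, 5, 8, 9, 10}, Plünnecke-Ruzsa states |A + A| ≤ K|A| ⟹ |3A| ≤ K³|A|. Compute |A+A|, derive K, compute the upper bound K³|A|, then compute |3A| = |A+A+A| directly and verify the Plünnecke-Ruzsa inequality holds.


|A| = 5.
Step 1: Compute A + A by enumerating all 25 pairs.
A + A = {4, 7, 10, 11, 12, 13, 14, 15, 16, 17, 18, 19, 20}, so |A + A| = 13.
Step 2: Doubling constant K = |A + A|/|A| = 13/5 = 13/5 ≈ 2.6000.
Step 3: Plünnecke-Ruzsa gives |3A| ≤ K³·|A| = (2.6000)³ · 5 ≈ 87.8800.
Step 4: Compute 3A = A + A + A directly by enumerating all triples (a,b,c) ∈ A³; |3A| = 21.
Step 5: Check 21 ≤ 87.8800? Yes ✓.

K = 13/5, Plünnecke-Ruzsa bound K³|A| ≈ 87.8800, |3A| = 21, inequality holds.


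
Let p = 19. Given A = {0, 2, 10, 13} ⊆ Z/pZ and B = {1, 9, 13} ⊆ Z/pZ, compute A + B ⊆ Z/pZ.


Work in Z/19Z: reduce every sum a + b modulo 19.
Enumerate all 12 pairs:
a = 0: 0+1=1, 0+9=9, 0+13=13
a = 2: 2+1=3, 2+9=11, 2+13=15
a = 10: 10+1=11, 10+9=0, 10+13=4
a = 13: 13+1=14, 13+9=3, 13+13=7
Distinct residues collected: {0, 1, 3, 4, 7, 9, 11, 13, 14, 15}
|A + B| = 10 (out of 19 total residues).

A + B = {0, 1, 3, 4, 7, 9, 11, 13, 14, 15}


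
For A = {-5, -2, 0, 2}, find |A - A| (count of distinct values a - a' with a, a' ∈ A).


A - A = {a - a' : a, a' ∈ A}; |A| = 4.
Bounds: 2|A|-1 ≤ |A - A| ≤ |A|² - |A| + 1, i.e. 7 ≤ |A - A| ≤ 13.
Note: 0 ∈ A - A always (from a - a). The set is symmetric: if d ∈ A - A then -d ∈ A - A.
Enumerate nonzero differences d = a - a' with a > a' (then include -d):
Positive differences: {2, 3, 4, 5, 7}
Full difference set: {0} ∪ (positive diffs) ∪ (negative diffs).
|A - A| = 1 + 2·5 = 11 (matches direct enumeration: 11).

|A - A| = 11


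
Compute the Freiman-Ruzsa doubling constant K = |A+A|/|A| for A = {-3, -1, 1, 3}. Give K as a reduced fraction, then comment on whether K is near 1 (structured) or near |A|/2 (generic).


|A| = 4.
Compute A + A by enumerating all 16 pairs.
A + A = {-6, -4, -2, 0, 2, 4, 6}, so |A + A| = 7.
K = |A + A| / |A| = 7/4 (already in lowest terms) ≈ 1.7500.
Reference: AP of size 4 gives K = 7/4 ≈ 1.7500; a fully generic set of size 4 gives K ≈ 2.5000.

|A| = 4, |A + A| = 7, K = 7/4.


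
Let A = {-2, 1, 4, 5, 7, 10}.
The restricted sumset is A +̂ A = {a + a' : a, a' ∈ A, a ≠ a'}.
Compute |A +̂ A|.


Restricted sumset: A +̂ A = {a + a' : a ∈ A, a' ∈ A, a ≠ a'}.
Equivalently, take A + A and drop any sum 2a that is achievable ONLY as a + a for a ∈ A (i.e. sums representable only with equal summands).
Enumerate pairs (a, a') with a < a' (symmetric, so each unordered pair gives one sum; this covers all a ≠ a'):
  -2 + 1 = -1
  -2 + 4 = 2
  -2 + 5 = 3
  -2 + 7 = 5
  -2 + 10 = 8
  1 + 4 = 5
  1 + 5 = 6
  1 + 7 = 8
  1 + 10 = 11
  4 + 5 = 9
  4 + 7 = 11
  4 + 10 = 14
  5 + 7 = 12
  5 + 10 = 15
  7 + 10 = 17
Collected distinct sums: {-1, 2, 3, 5, 6, 8, 9, 11, 12, 14, 15, 17}
|A +̂ A| = 12
(Reference bound: |A +̂ A| ≥ 2|A| - 3 for |A| ≥ 2, with |A| = 6 giving ≥ 9.)

|A +̂ A| = 12


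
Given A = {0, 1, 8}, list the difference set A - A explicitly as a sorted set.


A - A = {a - a' : a, a' ∈ A}.
Compute a - a' for each ordered pair (a, a'):
a = 0: 0-0=0, 0-1=-1, 0-8=-8
a = 1: 1-0=1, 1-1=0, 1-8=-7
a = 8: 8-0=8, 8-1=7, 8-8=0
Collecting distinct values (and noting 0 appears from a-a):
A - A = {-8, -7, -1, 0, 1, 7, 8}
|A - A| = 7

A - A = {-8, -7, -1, 0, 1, 7, 8}


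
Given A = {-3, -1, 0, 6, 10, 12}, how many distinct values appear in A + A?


A + A = {a + a' : a, a' ∈ A}; |A| = 6.
General bounds: 2|A| - 1 ≤ |A + A| ≤ |A|(|A|+1)/2, i.e. 11 ≤ |A + A| ≤ 21.
Lower bound 2|A|-1 is attained iff A is an arithmetic progression.
Enumerate sums a + a' for a ≤ a' (symmetric, so this suffices):
a = -3: -3+-3=-6, -3+-1=-4, -3+0=-3, -3+6=3, -3+10=7, -3+12=9
a = -1: -1+-1=-2, -1+0=-1, -1+6=5, -1+10=9, -1+12=11
a = 0: 0+0=0, 0+6=6, 0+10=10, 0+12=12
a = 6: 6+6=12, 6+10=16, 6+12=18
a = 10: 10+10=20, 10+12=22
a = 12: 12+12=24
Distinct sums: {-6, -4, -3, -2, -1, 0, 3, 5, 6, 7, 9, 10, 11, 12, 16, 18, 20, 22, 24}
|A + A| = 19

|A + A| = 19


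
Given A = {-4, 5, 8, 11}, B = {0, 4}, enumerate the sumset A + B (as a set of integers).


A + B = {a + b : a ∈ A, b ∈ B}.
Enumerate all |A|·|B| = 4·2 = 8 pairs (a, b) and collect distinct sums.
a = -4: -4+0=-4, -4+4=0
a = 5: 5+0=5, 5+4=9
a = 8: 8+0=8, 8+4=12
a = 11: 11+0=11, 11+4=15
Collecting distinct sums: A + B = {-4, 0, 5, 8, 9, 11, 12, 15}
|A + B| = 8

A + B = {-4, 0, 5, 8, 9, 11, 12, 15}


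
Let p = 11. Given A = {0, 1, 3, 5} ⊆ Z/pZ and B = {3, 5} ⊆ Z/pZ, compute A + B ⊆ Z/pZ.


Work in Z/11Z: reduce every sum a + b modulo 11.
Enumerate all 8 pairs:
a = 0: 0+3=3, 0+5=5
a = 1: 1+3=4, 1+5=6
a = 3: 3+3=6, 3+5=8
a = 5: 5+3=8, 5+5=10
Distinct residues collected: {3, 4, 5, 6, 8, 10}
|A + B| = 6 (out of 11 total residues).

A + B = {3, 4, 5, 6, 8, 10}


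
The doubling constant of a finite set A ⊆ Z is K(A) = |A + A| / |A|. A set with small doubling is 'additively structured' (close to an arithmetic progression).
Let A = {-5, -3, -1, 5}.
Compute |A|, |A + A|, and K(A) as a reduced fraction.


|A| = 4.
Compute A + A by enumerating all 16 pairs.
A + A = {-10, -8, -6, -4, -2, 0, 2, 4, 10}, so |A + A| = 9.
K = |A + A| / |A| = 9/4 (already in lowest terms) ≈ 2.2500.
Reference: AP of size 4 gives K = 7/4 ≈ 1.7500; a fully generic set of size 4 gives K ≈ 2.5000.

|A| = 4, |A + A| = 9, K = 9/4.


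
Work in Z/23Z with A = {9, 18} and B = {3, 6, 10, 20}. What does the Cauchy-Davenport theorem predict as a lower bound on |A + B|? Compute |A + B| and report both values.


Cauchy-Davenport: |A + B| ≥ min(p, |A| + |B| - 1) for A, B nonempty in Z/pZ.
|A| = 2, |B| = 4, p = 23.
CD lower bound = min(23, 2 + 4 - 1) = min(23, 5) = 5.
Compute A + B mod 23 directly:
a = 9: 9+3=12, 9+6=15, 9+10=19, 9+20=6
a = 18: 18+3=21, 18+6=1, 18+10=5, 18+20=15
A + B = {1, 5, 6, 12, 15, 19, 21}, so |A + B| = 7.
Verify: 7 ≥ 5? Yes ✓.

CD lower bound = 5, actual |A + B| = 7.


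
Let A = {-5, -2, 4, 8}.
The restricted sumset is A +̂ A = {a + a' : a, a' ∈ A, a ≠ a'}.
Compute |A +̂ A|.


Restricted sumset: A +̂ A = {a + a' : a ∈ A, a' ∈ A, a ≠ a'}.
Equivalently, take A + A and drop any sum 2a that is achievable ONLY as a + a for a ∈ A (i.e. sums representable only with equal summands).
Enumerate pairs (a, a') with a < a' (symmetric, so each unordered pair gives one sum; this covers all a ≠ a'):
  -5 + -2 = -7
  -5 + 4 = -1
  -5 + 8 = 3
  -2 + 4 = 2
  -2 + 8 = 6
  4 + 8 = 12
Collected distinct sums: {-7, -1, 2, 3, 6, 12}
|A +̂ A| = 6
(Reference bound: |A +̂ A| ≥ 2|A| - 3 for |A| ≥ 2, with |A| = 4 giving ≥ 5.)

|A +̂ A| = 6


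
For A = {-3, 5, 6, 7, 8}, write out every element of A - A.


A - A = {a - a' : a, a' ∈ A}.
Compute a - a' for each ordered pair (a, a'):
a = -3: -3--3=0, -3-5=-8, -3-6=-9, -3-7=-10, -3-8=-11
a = 5: 5--3=8, 5-5=0, 5-6=-1, 5-7=-2, 5-8=-3
a = 6: 6--3=9, 6-5=1, 6-6=0, 6-7=-1, 6-8=-2
a = 7: 7--3=10, 7-5=2, 7-6=1, 7-7=0, 7-8=-1
a = 8: 8--3=11, 8-5=3, 8-6=2, 8-7=1, 8-8=0
Collecting distinct values (and noting 0 appears from a-a):
A - A = {-11, -10, -9, -8, -3, -2, -1, 0, 1, 2, 3, 8, 9, 10, 11}
|A - A| = 15

A - A = {-11, -10, -9, -8, -3, -2, -1, 0, 1, 2, 3, 8, 9, 10, 11}


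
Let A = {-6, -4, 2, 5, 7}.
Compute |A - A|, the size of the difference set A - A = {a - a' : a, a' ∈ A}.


A - A = {a - a' : a, a' ∈ A}; |A| = 5.
Bounds: 2|A|-1 ≤ |A - A| ≤ |A|² - |A| + 1, i.e. 9 ≤ |A - A| ≤ 21.
Note: 0 ∈ A - A always (from a - a). The set is symmetric: if d ∈ A - A then -d ∈ A - A.
Enumerate nonzero differences d = a - a' with a > a' (then include -d):
Positive differences: {2, 3, 5, 6, 8, 9, 11, 13}
Full difference set: {0} ∪ (positive diffs) ∪ (negative diffs).
|A - A| = 1 + 2·8 = 17 (matches direct enumeration: 17).

|A - A| = 17


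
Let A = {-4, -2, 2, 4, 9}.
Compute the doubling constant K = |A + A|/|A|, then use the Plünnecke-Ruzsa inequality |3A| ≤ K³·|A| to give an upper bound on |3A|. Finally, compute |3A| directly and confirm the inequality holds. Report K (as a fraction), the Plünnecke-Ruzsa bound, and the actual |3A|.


|A| = 5.
Step 1: Compute A + A by enumerating all 25 pairs.
A + A = {-8, -6, -4, -2, 0, 2, 4, 5, 6, 7, 8, 11, 13, 18}, so |A + A| = 14.
Step 2: Doubling constant K = |A + A|/|A| = 14/5 = 14/5 ≈ 2.8000.
Step 3: Plünnecke-Ruzsa gives |3A| ≤ K³·|A| = (2.8000)³ · 5 ≈ 109.7600.
Step 4: Compute 3A = A + A + A directly by enumerating all triples (a,b,c) ∈ A³; |3A| = 27.
Step 5: Check 27 ≤ 109.7600? Yes ✓.

K = 14/5, Plünnecke-Ruzsa bound K³|A| ≈ 109.7600, |3A| = 27, inequality holds.


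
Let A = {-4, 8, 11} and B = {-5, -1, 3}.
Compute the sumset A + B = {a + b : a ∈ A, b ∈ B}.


A + B = {a + b : a ∈ A, b ∈ B}.
Enumerate all |A|·|B| = 3·3 = 9 pairs (a, b) and collect distinct sums.
a = -4: -4+-5=-9, -4+-1=-5, -4+3=-1
a = 8: 8+-5=3, 8+-1=7, 8+3=11
a = 11: 11+-5=6, 11+-1=10, 11+3=14
Collecting distinct sums: A + B = {-9, -5, -1, 3, 6, 7, 10, 11, 14}
|A + B| = 9

A + B = {-9, -5, -1, 3, 6, 7, 10, 11, 14}


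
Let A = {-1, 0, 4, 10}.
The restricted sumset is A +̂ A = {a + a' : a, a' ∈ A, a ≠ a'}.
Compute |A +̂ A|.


Restricted sumset: A +̂ A = {a + a' : a ∈ A, a' ∈ A, a ≠ a'}.
Equivalently, take A + A and drop any sum 2a that is achievable ONLY as a + a for a ∈ A (i.e. sums representable only with equal summands).
Enumerate pairs (a, a') with a < a' (symmetric, so each unordered pair gives one sum; this covers all a ≠ a'):
  -1 + 0 = -1
  -1 + 4 = 3
  -1 + 10 = 9
  0 + 4 = 4
  0 + 10 = 10
  4 + 10 = 14
Collected distinct sums: {-1, 3, 4, 9, 10, 14}
|A +̂ A| = 6
(Reference bound: |A +̂ A| ≥ 2|A| - 3 for |A| ≥ 2, with |A| = 4 giving ≥ 5.)

|A +̂ A| = 6


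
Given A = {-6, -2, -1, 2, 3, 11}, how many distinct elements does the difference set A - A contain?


A - A = {a - a' : a, a' ∈ A}; |A| = 6.
Bounds: 2|A|-1 ≤ |A - A| ≤ |A|² - |A| + 1, i.e. 11 ≤ |A - A| ≤ 31.
Note: 0 ∈ A - A always (from a - a). The set is symmetric: if d ∈ A - A then -d ∈ A - A.
Enumerate nonzero differences d = a - a' with a > a' (then include -d):
Positive differences: {1, 3, 4, 5, 8, 9, 12, 13, 17}
Full difference set: {0} ∪ (positive diffs) ∪ (negative diffs).
|A - A| = 1 + 2·9 = 19 (matches direct enumeration: 19).

|A - A| = 19


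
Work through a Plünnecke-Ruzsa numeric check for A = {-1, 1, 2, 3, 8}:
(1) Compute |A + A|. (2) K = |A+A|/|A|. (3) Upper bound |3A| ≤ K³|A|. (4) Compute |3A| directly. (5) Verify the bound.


|A| = 5.
Step 1: Compute A + A by enumerating all 25 pairs.
A + A = {-2, 0, 1, 2, 3, 4, 5, 6, 7, 9, 10, 11, 16}, so |A + A| = 13.
Step 2: Doubling constant K = |A + A|/|A| = 13/5 = 13/5 ≈ 2.6000.
Step 3: Plünnecke-Ruzsa gives |3A| ≤ K³·|A| = (2.6000)³ · 5 ≈ 87.8800.
Step 4: Compute 3A = A + A + A directly by enumerating all triples (a,b,c) ∈ A³; |3A| = 22.
Step 5: Check 22 ≤ 87.8800? Yes ✓.

K = 13/5, Plünnecke-Ruzsa bound K³|A| ≈ 87.8800, |3A| = 22, inequality holds.


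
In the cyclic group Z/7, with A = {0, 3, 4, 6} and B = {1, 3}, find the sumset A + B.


Work in Z/7Z: reduce every sum a + b modulo 7.
Enumerate all 8 pairs:
a = 0: 0+1=1, 0+3=3
a = 3: 3+1=4, 3+3=6
a = 4: 4+1=5, 4+3=0
a = 6: 6+1=0, 6+3=2
Distinct residues collected: {0, 1, 2, 3, 4, 5, 6}
|A + B| = 7 (out of 7 total residues).

A + B = {0, 1, 2, 3, 4, 5, 6}


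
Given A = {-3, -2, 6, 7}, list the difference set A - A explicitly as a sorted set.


A - A = {a - a' : a, a' ∈ A}.
Compute a - a' for each ordered pair (a, a'):
a = -3: -3--3=0, -3--2=-1, -3-6=-9, -3-7=-10
a = -2: -2--3=1, -2--2=0, -2-6=-8, -2-7=-9
a = 6: 6--3=9, 6--2=8, 6-6=0, 6-7=-1
a = 7: 7--3=10, 7--2=9, 7-6=1, 7-7=0
Collecting distinct values (and noting 0 appears from a-a):
A - A = {-10, -9, -8, -1, 0, 1, 8, 9, 10}
|A - A| = 9

A - A = {-10, -9, -8, -1, 0, 1, 8, 9, 10}


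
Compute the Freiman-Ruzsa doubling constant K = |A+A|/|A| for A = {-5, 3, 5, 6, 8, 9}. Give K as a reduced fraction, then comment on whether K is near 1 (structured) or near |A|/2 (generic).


|A| = 6.
Compute A + A by enumerating all 36 pairs.
A + A = {-10, -2, 0, 1, 3, 4, 6, 8, 9, 10, 11, 12, 13, 14, 15, 16, 17, 18}, so |A + A| = 18.
K = |A + A| / |A| = 18/6 = 3/1 ≈ 3.0000.
Reference: AP of size 6 gives K = 11/6 ≈ 1.8333; a fully generic set of size 6 gives K ≈ 3.5000.

|A| = 6, |A + A| = 18, K = 18/6 = 3/1.


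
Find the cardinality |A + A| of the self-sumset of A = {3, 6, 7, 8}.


A + A = {a + a' : a, a' ∈ A}; |A| = 4.
General bounds: 2|A| - 1 ≤ |A + A| ≤ |A|(|A|+1)/2, i.e. 7 ≤ |A + A| ≤ 10.
Lower bound 2|A|-1 is attained iff A is an arithmetic progression.
Enumerate sums a + a' for a ≤ a' (symmetric, so this suffices):
a = 3: 3+3=6, 3+6=9, 3+7=10, 3+8=11
a = 6: 6+6=12, 6+7=13, 6+8=14
a = 7: 7+7=14, 7+8=15
a = 8: 8+8=16
Distinct sums: {6, 9, 10, 11, 12, 13, 14, 15, 16}
|A + A| = 9

|A + A| = 9


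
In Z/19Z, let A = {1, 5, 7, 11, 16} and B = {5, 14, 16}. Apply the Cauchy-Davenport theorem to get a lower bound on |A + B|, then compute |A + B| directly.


Cauchy-Davenport: |A + B| ≥ min(p, |A| + |B| - 1) for A, B nonempty in Z/pZ.
|A| = 5, |B| = 3, p = 19.
CD lower bound = min(19, 5 + 3 - 1) = min(19, 7) = 7.
Compute A + B mod 19 directly:
a = 1: 1+5=6, 1+14=15, 1+16=17
a = 5: 5+5=10, 5+14=0, 5+16=2
a = 7: 7+5=12, 7+14=2, 7+16=4
a = 11: 11+5=16, 11+14=6, 11+16=8
a = 16: 16+5=2, 16+14=11, 16+16=13
A + B = {0, 2, 4, 6, 8, 10, 11, 12, 13, 15, 16, 17}, so |A + B| = 12.
Verify: 12 ≥ 7? Yes ✓.

CD lower bound = 7, actual |A + B| = 12.


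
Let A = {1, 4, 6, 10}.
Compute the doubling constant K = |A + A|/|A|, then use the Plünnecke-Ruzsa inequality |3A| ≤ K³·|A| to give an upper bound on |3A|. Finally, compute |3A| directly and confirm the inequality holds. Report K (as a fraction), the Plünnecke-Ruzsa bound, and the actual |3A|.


|A| = 4.
Step 1: Compute A + A by enumerating all 16 pairs.
A + A = {2, 5, 7, 8, 10, 11, 12, 14, 16, 20}, so |A + A| = 10.
Step 2: Doubling constant K = |A + A|/|A| = 10/4 = 10/4 ≈ 2.5000.
Step 3: Plünnecke-Ruzsa gives |3A| ≤ K³·|A| = (2.5000)³ · 4 ≈ 62.5000.
Step 4: Compute 3A = A + A + A directly by enumerating all triples (a,b,c) ∈ A³; |3A| = 18.
Step 5: Check 18 ≤ 62.5000? Yes ✓.

K = 10/4, Plünnecke-Ruzsa bound K³|A| ≈ 62.5000, |3A| = 18, inequality holds.


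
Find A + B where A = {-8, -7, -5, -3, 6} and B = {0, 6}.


A + B = {a + b : a ∈ A, b ∈ B}.
Enumerate all |A|·|B| = 5·2 = 10 pairs (a, b) and collect distinct sums.
a = -8: -8+0=-8, -8+6=-2
a = -7: -7+0=-7, -7+6=-1
a = -5: -5+0=-5, -5+6=1
a = -3: -3+0=-3, -3+6=3
a = 6: 6+0=6, 6+6=12
Collecting distinct sums: A + B = {-8, -7, -5, -3, -2, -1, 1, 3, 6, 12}
|A + B| = 10

A + B = {-8, -7, -5, -3, -2, -1, 1, 3, 6, 12}


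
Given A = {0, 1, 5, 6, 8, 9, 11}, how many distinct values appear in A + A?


A + A = {a + a' : a, a' ∈ A}; |A| = 7.
General bounds: 2|A| - 1 ≤ |A + A| ≤ |A|(|A|+1)/2, i.e. 13 ≤ |A + A| ≤ 28.
Lower bound 2|A|-1 is attained iff A is an arithmetic progression.
Enumerate sums a + a' for a ≤ a' (symmetric, so this suffices):
a = 0: 0+0=0, 0+1=1, 0+5=5, 0+6=6, 0+8=8, 0+9=9, 0+11=11
a = 1: 1+1=2, 1+5=6, 1+6=7, 1+8=9, 1+9=10, 1+11=12
a = 5: 5+5=10, 5+6=11, 5+8=13, 5+9=14, 5+11=16
a = 6: 6+6=12, 6+8=14, 6+9=15, 6+11=17
a = 8: 8+8=16, 8+9=17, 8+11=19
a = 9: 9+9=18, 9+11=20
a = 11: 11+11=22
Distinct sums: {0, 1, 2, 5, 6, 7, 8, 9, 10, 11, 12, 13, 14, 15, 16, 17, 18, 19, 20, 22}
|A + A| = 20

|A + A| = 20


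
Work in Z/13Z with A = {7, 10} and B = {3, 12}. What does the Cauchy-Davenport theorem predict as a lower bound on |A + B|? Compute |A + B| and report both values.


Cauchy-Davenport: |A + B| ≥ min(p, |A| + |B| - 1) for A, B nonempty in Z/pZ.
|A| = 2, |B| = 2, p = 13.
CD lower bound = min(13, 2 + 2 - 1) = min(13, 3) = 3.
Compute A + B mod 13 directly:
a = 7: 7+3=10, 7+12=6
a = 10: 10+3=0, 10+12=9
A + B = {0, 6, 9, 10}, so |A + B| = 4.
Verify: 4 ≥ 3? Yes ✓.

CD lower bound = 3, actual |A + B| = 4.


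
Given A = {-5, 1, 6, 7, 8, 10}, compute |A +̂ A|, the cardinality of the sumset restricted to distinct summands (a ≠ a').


Restricted sumset: A +̂ A = {a + a' : a ∈ A, a' ∈ A, a ≠ a'}.
Equivalently, take A + A and drop any sum 2a that is achievable ONLY as a + a for a ∈ A (i.e. sums representable only with equal summands).
Enumerate pairs (a, a') with a < a' (symmetric, so each unordered pair gives one sum; this covers all a ≠ a'):
  -5 + 1 = -4
  -5 + 6 = 1
  -5 + 7 = 2
  -5 + 8 = 3
  -5 + 10 = 5
  1 + 6 = 7
  1 + 7 = 8
  1 + 8 = 9
  1 + 10 = 11
  6 + 7 = 13
  6 + 8 = 14
  6 + 10 = 16
  7 + 8 = 15
  7 + 10 = 17
  8 + 10 = 18
Collected distinct sums: {-4, 1, 2, 3, 5, 7, 8, 9, 11, 13, 14, 15, 16, 17, 18}
|A +̂ A| = 15
(Reference bound: |A +̂ A| ≥ 2|A| - 3 for |A| ≥ 2, with |A| = 6 giving ≥ 9.)

|A +̂ A| = 15


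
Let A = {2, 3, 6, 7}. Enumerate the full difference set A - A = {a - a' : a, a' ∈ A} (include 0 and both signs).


A - A = {a - a' : a, a' ∈ A}.
Compute a - a' for each ordered pair (a, a'):
a = 2: 2-2=0, 2-3=-1, 2-6=-4, 2-7=-5
a = 3: 3-2=1, 3-3=0, 3-6=-3, 3-7=-4
a = 6: 6-2=4, 6-3=3, 6-6=0, 6-7=-1
a = 7: 7-2=5, 7-3=4, 7-6=1, 7-7=0
Collecting distinct values (and noting 0 appears from a-a):
A - A = {-5, -4, -3, -1, 0, 1, 3, 4, 5}
|A - A| = 9

A - A = {-5, -4, -3, -1, 0, 1, 3, 4, 5}


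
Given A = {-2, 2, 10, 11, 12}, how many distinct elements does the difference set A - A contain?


A - A = {a - a' : a, a' ∈ A}; |A| = 5.
Bounds: 2|A|-1 ≤ |A - A| ≤ |A|² - |A| + 1, i.e. 9 ≤ |A - A| ≤ 21.
Note: 0 ∈ A - A always (from a - a). The set is symmetric: if d ∈ A - A then -d ∈ A - A.
Enumerate nonzero differences d = a - a' with a > a' (then include -d):
Positive differences: {1, 2, 4, 8, 9, 10, 12, 13, 14}
Full difference set: {0} ∪ (positive diffs) ∪ (negative diffs).
|A - A| = 1 + 2·9 = 19 (matches direct enumeration: 19).

|A - A| = 19


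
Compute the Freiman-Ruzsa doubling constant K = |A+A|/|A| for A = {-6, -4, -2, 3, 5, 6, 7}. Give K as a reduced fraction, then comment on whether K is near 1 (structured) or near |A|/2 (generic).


|A| = 7.
Compute A + A by enumerating all 49 pairs.
A + A = {-12, -10, -8, -6, -4, -3, -1, 0, 1, 2, 3, 4, 5, 6, 8, 9, 10, 11, 12, 13, 14}, so |A + A| = 21.
K = |A + A| / |A| = 21/7 = 3/1 ≈ 3.0000.
Reference: AP of size 7 gives K = 13/7 ≈ 1.8571; a fully generic set of size 7 gives K ≈ 4.0000.

|A| = 7, |A + A| = 21, K = 21/7 = 3/1.


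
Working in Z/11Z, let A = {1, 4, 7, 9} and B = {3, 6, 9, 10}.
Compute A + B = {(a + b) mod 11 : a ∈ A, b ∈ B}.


Work in Z/11Z: reduce every sum a + b modulo 11.
Enumerate all 16 pairs:
a = 1: 1+3=4, 1+6=7, 1+9=10, 1+10=0
a = 4: 4+3=7, 4+6=10, 4+9=2, 4+10=3
a = 7: 7+3=10, 7+6=2, 7+9=5, 7+10=6
a = 9: 9+3=1, 9+6=4, 9+9=7, 9+10=8
Distinct residues collected: {0, 1, 2, 3, 4, 5, 6, 7, 8, 10}
|A + B| = 10 (out of 11 total residues).

A + B = {0, 1, 2, 3, 4, 5, 6, 7, 8, 10}


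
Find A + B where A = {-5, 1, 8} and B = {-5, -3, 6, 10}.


A + B = {a + b : a ∈ A, b ∈ B}.
Enumerate all |A|·|B| = 3·4 = 12 pairs (a, b) and collect distinct sums.
a = -5: -5+-5=-10, -5+-3=-8, -5+6=1, -5+10=5
a = 1: 1+-5=-4, 1+-3=-2, 1+6=7, 1+10=11
a = 8: 8+-5=3, 8+-3=5, 8+6=14, 8+10=18
Collecting distinct sums: A + B = {-10, -8, -4, -2, 1, 3, 5, 7, 11, 14, 18}
|A + B| = 11

A + B = {-10, -8, -4, -2, 1, 3, 5, 7, 11, 14, 18}


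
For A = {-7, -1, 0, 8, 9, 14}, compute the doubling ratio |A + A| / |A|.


|A| = 6.
Compute A + A by enumerating all 36 pairs.
A + A = {-14, -8, -7, -2, -1, 0, 1, 2, 7, 8, 9, 13, 14, 16, 17, 18, 22, 23, 28}, so |A + A| = 19.
K = |A + A| / |A| = 19/6 (already in lowest terms) ≈ 3.1667.
Reference: AP of size 6 gives K = 11/6 ≈ 1.8333; a fully generic set of size 6 gives K ≈ 3.5000.

|A| = 6, |A + A| = 19, K = 19/6.


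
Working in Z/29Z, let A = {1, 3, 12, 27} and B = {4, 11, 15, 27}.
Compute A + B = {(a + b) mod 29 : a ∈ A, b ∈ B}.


Work in Z/29Z: reduce every sum a + b modulo 29.
Enumerate all 16 pairs:
a = 1: 1+4=5, 1+11=12, 1+15=16, 1+27=28
a = 3: 3+4=7, 3+11=14, 3+15=18, 3+27=1
a = 12: 12+4=16, 12+11=23, 12+15=27, 12+27=10
a = 27: 27+4=2, 27+11=9, 27+15=13, 27+27=25
Distinct residues collected: {1, 2, 5, 7, 9, 10, 12, 13, 14, 16, 18, 23, 25, 27, 28}
|A + B| = 15 (out of 29 total residues).

A + B = {1, 2, 5, 7, 9, 10, 12, 13, 14, 16, 18, 23, 25, 27, 28}


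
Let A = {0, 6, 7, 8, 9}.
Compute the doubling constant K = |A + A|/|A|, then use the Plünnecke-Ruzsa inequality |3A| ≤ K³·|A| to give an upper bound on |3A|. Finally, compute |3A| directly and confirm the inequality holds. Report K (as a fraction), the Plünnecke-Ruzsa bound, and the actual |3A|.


|A| = 5.
Step 1: Compute A + A by enumerating all 25 pairs.
A + A = {0, 6, 7, 8, 9, 12, 13, 14, 15, 16, 17, 18}, so |A + A| = 12.
Step 2: Doubling constant K = |A + A|/|A| = 12/5 = 12/5 ≈ 2.4000.
Step 3: Plünnecke-Ruzsa gives |3A| ≤ K³·|A| = (2.4000)³ · 5 ≈ 69.1200.
Step 4: Compute 3A = A + A + A directly by enumerating all triples (a,b,c) ∈ A³; |3A| = 21.
Step 5: Check 21 ≤ 69.1200? Yes ✓.

K = 12/5, Plünnecke-Ruzsa bound K³|A| ≈ 69.1200, |3A| = 21, inequality holds.


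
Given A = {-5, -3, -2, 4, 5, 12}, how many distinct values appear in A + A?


A + A = {a + a' : a, a' ∈ A}; |A| = 6.
General bounds: 2|A| - 1 ≤ |A + A| ≤ |A|(|A|+1)/2, i.e. 11 ≤ |A + A| ≤ 21.
Lower bound 2|A|-1 is attained iff A is an arithmetic progression.
Enumerate sums a + a' for a ≤ a' (symmetric, so this suffices):
a = -5: -5+-5=-10, -5+-3=-8, -5+-2=-7, -5+4=-1, -5+5=0, -5+12=7
a = -3: -3+-3=-6, -3+-2=-5, -3+4=1, -3+5=2, -3+12=9
a = -2: -2+-2=-4, -2+4=2, -2+5=3, -2+12=10
a = 4: 4+4=8, 4+5=9, 4+12=16
a = 5: 5+5=10, 5+12=17
a = 12: 12+12=24
Distinct sums: {-10, -8, -7, -6, -5, -4, -1, 0, 1, 2, 3, 7, 8, 9, 10, 16, 17, 24}
|A + A| = 18

|A + A| = 18


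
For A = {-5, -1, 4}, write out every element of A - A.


A - A = {a - a' : a, a' ∈ A}.
Compute a - a' for each ordered pair (a, a'):
a = -5: -5--5=0, -5--1=-4, -5-4=-9
a = -1: -1--5=4, -1--1=0, -1-4=-5
a = 4: 4--5=9, 4--1=5, 4-4=0
Collecting distinct values (and noting 0 appears from a-a):
A - A = {-9, -5, -4, 0, 4, 5, 9}
|A - A| = 7

A - A = {-9, -5, -4, 0, 4, 5, 9}


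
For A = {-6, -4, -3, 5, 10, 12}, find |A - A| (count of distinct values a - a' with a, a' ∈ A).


A - A = {a - a' : a, a' ∈ A}; |A| = 6.
Bounds: 2|A|-1 ≤ |A - A| ≤ |A|² - |A| + 1, i.e. 11 ≤ |A - A| ≤ 31.
Note: 0 ∈ A - A always (from a - a). The set is symmetric: if d ∈ A - A then -d ∈ A - A.
Enumerate nonzero differences d = a - a' with a > a' (then include -d):
Positive differences: {1, 2, 3, 5, 7, 8, 9, 11, 13, 14, 15, 16, 18}
Full difference set: {0} ∪ (positive diffs) ∪ (negative diffs).
|A - A| = 1 + 2·13 = 27 (matches direct enumeration: 27).

|A - A| = 27


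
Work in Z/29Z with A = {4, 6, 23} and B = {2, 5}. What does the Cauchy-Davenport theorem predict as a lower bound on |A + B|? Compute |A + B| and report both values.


Cauchy-Davenport: |A + B| ≥ min(p, |A| + |B| - 1) for A, B nonempty in Z/pZ.
|A| = 3, |B| = 2, p = 29.
CD lower bound = min(29, 3 + 2 - 1) = min(29, 4) = 4.
Compute A + B mod 29 directly:
a = 4: 4+2=6, 4+5=9
a = 6: 6+2=8, 6+5=11
a = 23: 23+2=25, 23+5=28
A + B = {6, 8, 9, 11, 25, 28}, so |A + B| = 6.
Verify: 6 ≥ 4? Yes ✓.

CD lower bound = 4, actual |A + B| = 6.


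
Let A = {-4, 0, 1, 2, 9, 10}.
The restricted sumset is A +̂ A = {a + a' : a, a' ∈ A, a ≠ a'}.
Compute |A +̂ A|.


Restricted sumset: A +̂ A = {a + a' : a ∈ A, a' ∈ A, a ≠ a'}.
Equivalently, take A + A and drop any sum 2a that is achievable ONLY as a + a for a ∈ A (i.e. sums representable only with equal summands).
Enumerate pairs (a, a') with a < a' (symmetric, so each unordered pair gives one sum; this covers all a ≠ a'):
  -4 + 0 = -4
  -4 + 1 = -3
  -4 + 2 = -2
  -4 + 9 = 5
  -4 + 10 = 6
  0 + 1 = 1
  0 + 2 = 2
  0 + 9 = 9
  0 + 10 = 10
  1 + 2 = 3
  1 + 9 = 10
  1 + 10 = 11
  2 + 9 = 11
  2 + 10 = 12
  9 + 10 = 19
Collected distinct sums: {-4, -3, -2, 1, 2, 3, 5, 6, 9, 10, 11, 12, 19}
|A +̂ A| = 13
(Reference bound: |A +̂ A| ≥ 2|A| - 3 for |A| ≥ 2, with |A| = 6 giving ≥ 9.)

|A +̂ A| = 13


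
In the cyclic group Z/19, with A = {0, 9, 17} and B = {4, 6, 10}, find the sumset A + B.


Work in Z/19Z: reduce every sum a + b modulo 19.
Enumerate all 9 pairs:
a = 0: 0+4=4, 0+6=6, 0+10=10
a = 9: 9+4=13, 9+6=15, 9+10=0
a = 17: 17+4=2, 17+6=4, 17+10=8
Distinct residues collected: {0, 2, 4, 6, 8, 10, 13, 15}
|A + B| = 8 (out of 19 total residues).

A + B = {0, 2, 4, 6, 8, 10, 13, 15}


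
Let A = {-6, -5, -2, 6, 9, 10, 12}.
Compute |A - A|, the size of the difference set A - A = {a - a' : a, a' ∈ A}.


A - A = {a - a' : a, a' ∈ A}; |A| = 7.
Bounds: 2|A|-1 ≤ |A - A| ≤ |A|² - |A| + 1, i.e. 13 ≤ |A - A| ≤ 43.
Note: 0 ∈ A - A always (from a - a). The set is symmetric: if d ∈ A - A then -d ∈ A - A.
Enumerate nonzero differences d = a - a' with a > a' (then include -d):
Positive differences: {1, 2, 3, 4, 6, 8, 11, 12, 14, 15, 16, 17, 18}
Full difference set: {0} ∪ (positive diffs) ∪ (negative diffs).
|A - A| = 1 + 2·13 = 27 (matches direct enumeration: 27).

|A - A| = 27


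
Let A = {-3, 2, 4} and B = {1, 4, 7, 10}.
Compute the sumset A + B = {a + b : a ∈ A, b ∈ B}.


A + B = {a + b : a ∈ A, b ∈ B}.
Enumerate all |A|·|B| = 3·4 = 12 pairs (a, b) and collect distinct sums.
a = -3: -3+1=-2, -3+4=1, -3+7=4, -3+10=7
a = 2: 2+1=3, 2+4=6, 2+7=9, 2+10=12
a = 4: 4+1=5, 4+4=8, 4+7=11, 4+10=14
Collecting distinct sums: A + B = {-2, 1, 3, 4, 5, 6, 7, 8, 9, 11, 12, 14}
|A + B| = 12

A + B = {-2, 1, 3, 4, 5, 6, 7, 8, 9, 11, 12, 14}


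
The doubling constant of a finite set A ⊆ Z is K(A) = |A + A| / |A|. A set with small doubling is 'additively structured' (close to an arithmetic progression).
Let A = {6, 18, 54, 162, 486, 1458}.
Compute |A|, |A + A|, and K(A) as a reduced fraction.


|A| = 6.
Compute A + A by enumerating all 36 pairs.
A + A = {12, 24, 36, 60, 72, 108, 168, 180, 216, 324, 492, 504, 540, 648, 972, 1464, 1476, 1512, 1620, 1944, 2916}, so |A + A| = 21.
K = |A + A| / |A| = 21/6 = 7/2 ≈ 3.5000.
Reference: AP of size 6 gives K = 11/6 ≈ 1.8333; a fully generic set of size 6 gives K ≈ 3.5000.

|A| = 6, |A + A| = 21, K = 21/6 = 7/2.


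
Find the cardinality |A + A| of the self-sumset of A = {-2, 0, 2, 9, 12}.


A + A = {a + a' : a, a' ∈ A}; |A| = 5.
General bounds: 2|A| - 1 ≤ |A + A| ≤ |A|(|A|+1)/2, i.e. 9 ≤ |A + A| ≤ 15.
Lower bound 2|A|-1 is attained iff A is an arithmetic progression.
Enumerate sums a + a' for a ≤ a' (symmetric, so this suffices):
a = -2: -2+-2=-4, -2+0=-2, -2+2=0, -2+9=7, -2+12=10
a = 0: 0+0=0, 0+2=2, 0+9=9, 0+12=12
a = 2: 2+2=4, 2+9=11, 2+12=14
a = 9: 9+9=18, 9+12=21
a = 12: 12+12=24
Distinct sums: {-4, -2, 0, 2, 4, 7, 9, 10, 11, 12, 14, 18, 21, 24}
|A + A| = 14

|A + A| = 14


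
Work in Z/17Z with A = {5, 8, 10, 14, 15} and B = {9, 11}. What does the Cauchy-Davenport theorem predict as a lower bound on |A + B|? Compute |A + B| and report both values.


Cauchy-Davenport: |A + B| ≥ min(p, |A| + |B| - 1) for A, B nonempty in Z/pZ.
|A| = 5, |B| = 2, p = 17.
CD lower bound = min(17, 5 + 2 - 1) = min(17, 6) = 6.
Compute A + B mod 17 directly:
a = 5: 5+9=14, 5+11=16
a = 8: 8+9=0, 8+11=2
a = 10: 10+9=2, 10+11=4
a = 14: 14+9=6, 14+11=8
a = 15: 15+9=7, 15+11=9
A + B = {0, 2, 4, 6, 7, 8, 9, 14, 16}, so |A + B| = 9.
Verify: 9 ≥ 6? Yes ✓.

CD lower bound = 6, actual |A + B| = 9.


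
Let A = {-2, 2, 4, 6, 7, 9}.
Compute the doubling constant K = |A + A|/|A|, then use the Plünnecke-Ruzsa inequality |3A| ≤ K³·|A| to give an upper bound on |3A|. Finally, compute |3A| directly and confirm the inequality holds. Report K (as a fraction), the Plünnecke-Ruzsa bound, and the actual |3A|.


|A| = 6.
Step 1: Compute A + A by enumerating all 36 pairs.
A + A = {-4, 0, 2, 4, 5, 6, 7, 8, 9, 10, 11, 12, 13, 14, 15, 16, 18}, so |A + A| = 17.
Step 2: Doubling constant K = |A + A|/|A| = 17/6 = 17/6 ≈ 2.8333.
Step 3: Plünnecke-Ruzsa gives |3A| ≤ K³·|A| = (2.8333)³ · 6 ≈ 136.4722.
Step 4: Compute 3A = A + A + A directly by enumerating all triples (a,b,c) ∈ A³; |3A| = 28.
Step 5: Check 28 ≤ 136.4722? Yes ✓.

K = 17/6, Plünnecke-Ruzsa bound K³|A| ≈ 136.4722, |3A| = 28, inequality holds.


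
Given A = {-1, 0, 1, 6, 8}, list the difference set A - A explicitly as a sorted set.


A - A = {a - a' : a, a' ∈ A}.
Compute a - a' for each ordered pair (a, a'):
a = -1: -1--1=0, -1-0=-1, -1-1=-2, -1-6=-7, -1-8=-9
a = 0: 0--1=1, 0-0=0, 0-1=-1, 0-6=-6, 0-8=-8
a = 1: 1--1=2, 1-0=1, 1-1=0, 1-6=-5, 1-8=-7
a = 6: 6--1=7, 6-0=6, 6-1=5, 6-6=0, 6-8=-2
a = 8: 8--1=9, 8-0=8, 8-1=7, 8-6=2, 8-8=0
Collecting distinct values (and noting 0 appears from a-a):
A - A = {-9, -8, -7, -6, -5, -2, -1, 0, 1, 2, 5, 6, 7, 8, 9}
|A - A| = 15

A - A = {-9, -8, -7, -6, -5, -2, -1, 0, 1, 2, 5, 6, 7, 8, 9}


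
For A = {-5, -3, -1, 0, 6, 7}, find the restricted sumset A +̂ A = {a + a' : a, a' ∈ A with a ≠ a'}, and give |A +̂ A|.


Restricted sumset: A +̂ A = {a + a' : a ∈ A, a' ∈ A, a ≠ a'}.
Equivalently, take A + A and drop any sum 2a that is achievable ONLY as a + a for a ∈ A (i.e. sums representable only with equal summands).
Enumerate pairs (a, a') with a < a' (symmetric, so each unordered pair gives one sum; this covers all a ≠ a'):
  -5 + -3 = -8
  -5 + -1 = -6
  -5 + 0 = -5
  -5 + 6 = 1
  -5 + 7 = 2
  -3 + -1 = -4
  -3 + 0 = -3
  -3 + 6 = 3
  -3 + 7 = 4
  -1 + 0 = -1
  -1 + 6 = 5
  -1 + 7 = 6
  0 + 6 = 6
  0 + 7 = 7
  6 + 7 = 13
Collected distinct sums: {-8, -6, -5, -4, -3, -1, 1, 2, 3, 4, 5, 6, 7, 13}
|A +̂ A| = 14
(Reference bound: |A +̂ A| ≥ 2|A| - 3 for |A| ≥ 2, with |A| = 6 giving ≥ 9.)

|A +̂ A| = 14


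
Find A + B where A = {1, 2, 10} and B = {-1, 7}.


A + B = {a + b : a ∈ A, b ∈ B}.
Enumerate all |A|·|B| = 3·2 = 6 pairs (a, b) and collect distinct sums.
a = 1: 1+-1=0, 1+7=8
a = 2: 2+-1=1, 2+7=9
a = 10: 10+-1=9, 10+7=17
Collecting distinct sums: A + B = {0, 1, 8, 9, 17}
|A + B| = 5

A + B = {0, 1, 8, 9, 17}


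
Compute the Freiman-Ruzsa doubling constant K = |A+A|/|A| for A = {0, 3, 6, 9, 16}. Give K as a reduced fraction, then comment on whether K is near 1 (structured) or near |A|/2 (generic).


|A| = 5.
Compute A + A by enumerating all 25 pairs.
A + A = {0, 3, 6, 9, 12, 15, 16, 18, 19, 22, 25, 32}, so |A + A| = 12.
K = |A + A| / |A| = 12/5 (already in lowest terms) ≈ 2.4000.
Reference: AP of size 5 gives K = 9/5 ≈ 1.8000; a fully generic set of size 5 gives K ≈ 3.0000.

|A| = 5, |A + A| = 12, K = 12/5.


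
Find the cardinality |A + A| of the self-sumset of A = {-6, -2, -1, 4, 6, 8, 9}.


A + A = {a + a' : a, a' ∈ A}; |A| = 7.
General bounds: 2|A| - 1 ≤ |A + A| ≤ |A|(|A|+1)/2, i.e. 13 ≤ |A + A| ≤ 28.
Lower bound 2|A|-1 is attained iff A is an arithmetic progression.
Enumerate sums a + a' for a ≤ a' (symmetric, so this suffices):
a = -6: -6+-6=-12, -6+-2=-8, -6+-1=-7, -6+4=-2, -6+6=0, -6+8=2, -6+9=3
a = -2: -2+-2=-4, -2+-1=-3, -2+4=2, -2+6=4, -2+8=6, -2+9=7
a = -1: -1+-1=-2, -1+4=3, -1+6=5, -1+8=7, -1+9=8
a = 4: 4+4=8, 4+6=10, 4+8=12, 4+9=13
a = 6: 6+6=12, 6+8=14, 6+9=15
a = 8: 8+8=16, 8+9=17
a = 9: 9+9=18
Distinct sums: {-12, -8, -7, -4, -3, -2, 0, 2, 3, 4, 5, 6, 7, 8, 10, 12, 13, 14, 15, 16, 17, 18}
|A + A| = 22

|A + A| = 22
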